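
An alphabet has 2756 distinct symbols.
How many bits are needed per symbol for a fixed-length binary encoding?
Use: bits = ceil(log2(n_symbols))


log2(2756) = 11.4284
Bracket: 2^11 = 2048 < 2756 <= 2^12 = 4096
So ceil(log2(2756)) = 12

bits = ceil(log2(2756)) = ceil(11.4284) = 12 bits


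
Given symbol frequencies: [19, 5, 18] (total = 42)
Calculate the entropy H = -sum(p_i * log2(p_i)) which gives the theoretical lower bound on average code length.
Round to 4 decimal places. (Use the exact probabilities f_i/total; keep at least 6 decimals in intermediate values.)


Per-symbol terms -p_i * log2(p_i) with p_i = f_i/42:
  p = 19/42 = 0.452381: log2(p) = -1.144390, -p*log2(p) = 0.517700
  p = 5/42 = 0.119048: log2(p) = -3.070389, -p*log2(p) = 0.365523
  p = 18/42 = 0.428571: log2(p) = -1.222392, -p*log2(p) = 0.523882
H = 0.517700 + 0.365523 + 0.523882 = 1.407105

H = 1.4071 bits/symbol


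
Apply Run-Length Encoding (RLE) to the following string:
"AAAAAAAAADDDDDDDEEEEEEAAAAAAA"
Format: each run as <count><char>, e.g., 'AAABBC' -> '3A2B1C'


Scanning runs left to right:
  i=0: run of 'A' x 9 -> '9A'
  i=9: run of 'D' x 7 -> '7D'
  i=16: run of 'E' x 6 -> '6E'
  i=22: run of 'A' x 7 -> '7A'

RLE = 9A7D6E7A


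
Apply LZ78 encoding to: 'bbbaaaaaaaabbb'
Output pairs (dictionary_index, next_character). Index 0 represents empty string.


LZ78 encoding steps:
Dictionary: {0: ''}
Step 1: w='' (idx 0), next='b' -> output (0, 'b'), add 'b' as idx 1
Step 2: w='b' (idx 1), next='b' -> output (1, 'b'), add 'bb' as idx 2
Step 3: w='' (idx 0), next='a' -> output (0, 'a'), add 'a' as idx 3
Step 4: w='a' (idx 3), next='a' -> output (3, 'a'), add 'aa' as idx 4
Step 5: w='aa' (idx 4), next='a' -> output (4, 'a'), add 'aaa' as idx 5
Step 6: w='aa' (idx 4), next='b' -> output (4, 'b'), add 'aab' as idx 6
Step 7: w='bb' (idx 2), end of input -> output (2, '')


Encoded: [(0, 'b'), (1, 'b'), (0, 'a'), (3, 'a'), (4, 'a'), (4, 'b'), (2, '')]


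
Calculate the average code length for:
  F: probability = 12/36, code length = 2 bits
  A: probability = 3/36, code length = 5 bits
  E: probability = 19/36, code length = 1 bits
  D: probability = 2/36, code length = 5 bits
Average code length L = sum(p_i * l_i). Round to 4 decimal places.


Weighted contributions p_i * l_i:
  F: (12/36) * 2 = 24/36
  A: (3/36) * 5 = 15/36
  E: (19/36) * 1 = 19/36
  D: (2/36) * 5 = 10/36
Sum = (24 + 15 + 19 + 10)/36 = 68/36

L = 68/36 = 1.8889 bits/symbol


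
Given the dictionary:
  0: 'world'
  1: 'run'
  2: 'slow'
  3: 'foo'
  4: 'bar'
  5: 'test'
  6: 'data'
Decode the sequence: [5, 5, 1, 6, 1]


Look up each index in the dictionary:
  5 -> 'test'
  5 -> 'test'
  1 -> 'run'
  6 -> 'data'
  1 -> 'run'

Decoded: "test test run data run"


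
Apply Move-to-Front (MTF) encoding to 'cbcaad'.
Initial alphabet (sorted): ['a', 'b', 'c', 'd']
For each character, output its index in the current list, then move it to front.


MTF encoding:
'c': index 2 in ['a', 'b', 'c', 'd'] -> ['c', 'a', 'b', 'd']
'b': index 2 in ['c', 'a', 'b', 'd'] -> ['b', 'c', 'a', 'd']
'c': index 1 in ['b', 'c', 'a', 'd'] -> ['c', 'b', 'a', 'd']
'a': index 2 in ['c', 'b', 'a', 'd'] -> ['a', 'c', 'b', 'd']
'a': index 0 in ['a', 'c', 'b', 'd'] -> ['a', 'c', 'b', 'd']
'd': index 3 in ['a', 'c', 'b', 'd'] -> ['d', 'a', 'c', 'b']


Output: [2, 2, 1, 2, 0, 3]


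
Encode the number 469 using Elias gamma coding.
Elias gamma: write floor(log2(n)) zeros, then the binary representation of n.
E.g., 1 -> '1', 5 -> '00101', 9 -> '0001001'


num_bits = floor(log2(469)) + 1 = 9
leading_zeros = num_bits - 1 = 8
binary(469) = 111010101

Elias gamma(469) = '00000000' + '111010101' = 00000000111010101 (17 bits)


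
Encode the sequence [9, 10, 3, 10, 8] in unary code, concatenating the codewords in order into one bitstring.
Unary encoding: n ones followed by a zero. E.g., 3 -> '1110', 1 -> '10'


Encode each number as n ones followed by a terminating 0:
  9 -> 1111111110 (10 bits)
  10 -> 11111111110 (11 bits)
  3 -> 1110 (4 bits)
  10 -> 11111111110 (11 bits)
  8 -> 111111110 (9 bits)
Total length = 10 + 11 + 4 + 11 + 9 = 45 bits.

Unary([9, 10, 3, 10, 8]) = 111111111011111111110111011111111110111111110 (45 bits)


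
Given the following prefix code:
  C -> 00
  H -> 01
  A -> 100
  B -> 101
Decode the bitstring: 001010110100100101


Decoding step by step:
Bits 00 -> C
Bits 101 -> B
Bits 01 -> H
Bits 101 -> B
Bits 00 -> C
Bits 100 -> A
Bits 101 -> B


Decoded message: CBHBCAB


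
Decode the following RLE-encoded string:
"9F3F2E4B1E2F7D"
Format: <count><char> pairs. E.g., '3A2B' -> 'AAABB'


Expanding each <count><char> pair:
  9F -> 'FFFFFFFFF'
  3F -> 'FFF'
  2E -> 'EE'
  4B -> 'BBBB'
  1E -> 'E'
  2F -> 'FF'
  7D -> 'DDDDDDD'

Decoded = FFFFFFFFFFFFEEBBBBEFFDDDDDDD


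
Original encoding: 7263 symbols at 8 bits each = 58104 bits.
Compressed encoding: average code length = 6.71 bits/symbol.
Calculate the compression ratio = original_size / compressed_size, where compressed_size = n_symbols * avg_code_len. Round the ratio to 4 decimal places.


original_size = n_symbols * orig_bits = 7263 * 8 = 58104 bits
compressed_size = n_symbols * avg_code_len = 7263 * 6.71 = 48734.73 bits
ratio = original_size / compressed_size = 58104 / 48734.73 = 1.1923

Compression ratio = 1.1923


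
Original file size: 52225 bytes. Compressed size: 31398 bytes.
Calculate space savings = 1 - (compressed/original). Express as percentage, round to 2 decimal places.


ratio = compressed/original = 31398/52225 = 0.601206
savings = 1 - ratio = 1 - 0.601206 = 0.398794
as a percentage: 0.398794 * 100 = 39.88%

Space savings = 1 - 31398/52225 = 39.88%


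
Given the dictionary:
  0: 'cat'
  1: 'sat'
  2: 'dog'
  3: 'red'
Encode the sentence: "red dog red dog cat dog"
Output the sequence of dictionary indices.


Look up each word in the dictionary:
  'red' -> 3
  'dog' -> 2
  'red' -> 3
  'dog' -> 2
  'cat' -> 0
  'dog' -> 2

Encoded: [3, 2, 3, 2, 0, 2]


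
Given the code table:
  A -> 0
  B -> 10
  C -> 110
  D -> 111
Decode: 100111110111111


Decoding:
10 -> B
0 -> A
111 -> D
110 -> C
111 -> D
111 -> D


Result: BADCDD


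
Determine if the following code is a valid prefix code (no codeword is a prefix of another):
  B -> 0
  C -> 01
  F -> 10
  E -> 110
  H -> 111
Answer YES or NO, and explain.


Checking each pair (does one codeword prefix another?):
  B='0' vs C='01': prefix -- VIOLATION

NO -- this is NOT a valid prefix code. B (0) is a prefix of C (01).


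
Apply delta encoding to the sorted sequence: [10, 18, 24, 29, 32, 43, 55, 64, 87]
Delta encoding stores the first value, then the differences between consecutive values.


First value: 10
Deltas:
  18 - 10 = 8
  24 - 18 = 6
  29 - 24 = 5
  32 - 29 = 3
  43 - 32 = 11
  55 - 43 = 12
  64 - 55 = 9
  87 - 64 = 23


Delta encoded: [10, 8, 6, 5, 3, 11, 12, 9, 23]


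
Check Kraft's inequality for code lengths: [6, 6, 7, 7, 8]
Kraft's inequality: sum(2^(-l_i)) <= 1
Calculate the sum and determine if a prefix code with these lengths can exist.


Sum = 2^(-6) + 2^(-6) + 2^(-7) + 2^(-7) + 2^(-8)
    = 0.015625 + 0.015625 + 0.0078125 + 0.0078125 + 0.00390625
    = 13/256 = 0.05078125
Since 0.05078125 <= 1, Kraft's inequality IS satisfied.
A prefix code with these lengths CAN exist.

Kraft sum = 0.05078125. Satisfied.


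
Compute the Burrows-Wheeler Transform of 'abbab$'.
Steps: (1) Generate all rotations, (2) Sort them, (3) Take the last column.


Rotations (sorted):
  0: $abbab -> last char: b
  1: ab$abb -> last char: b
  2: abbab$ -> last char: $
  3: b$abba -> last char: a
  4: bab$ab -> last char: b
  5: bbab$a -> last char: a


BWT = bb$aba


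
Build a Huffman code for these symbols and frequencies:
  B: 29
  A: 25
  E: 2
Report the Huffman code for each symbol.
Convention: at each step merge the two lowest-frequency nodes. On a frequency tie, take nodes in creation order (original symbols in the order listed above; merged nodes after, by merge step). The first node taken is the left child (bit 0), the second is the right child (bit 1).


Huffman tree construction:
Step 1: Merge E(2) + A(25) = 27
Step 2: Merge (E+A)(27) + B(29) = 56
Read each symbol's code off the tree from the root (left child = 0, right child = 1).

Codes:
  B: 1 (length 1)
  A: 01 (length 2)
  E: 00 (length 2)
Average code length: 83/56 = 1.4821 bits/symbol


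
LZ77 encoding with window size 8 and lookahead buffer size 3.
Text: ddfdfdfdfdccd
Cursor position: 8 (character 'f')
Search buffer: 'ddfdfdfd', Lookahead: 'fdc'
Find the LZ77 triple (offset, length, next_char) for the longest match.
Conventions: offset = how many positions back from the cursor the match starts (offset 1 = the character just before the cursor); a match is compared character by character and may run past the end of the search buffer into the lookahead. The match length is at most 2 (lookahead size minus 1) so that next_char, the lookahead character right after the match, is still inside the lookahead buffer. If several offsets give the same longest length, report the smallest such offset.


Try each offset into the search buffer:
  offset=1 (pos 7, char 'd'): match length 0
  offset=2 (pos 6, char 'f'): match length 2
  offset=3 (pos 5, char 'd'): match length 0
  offset=4 (pos 4, char 'f'): match length 2
  offset=5 (pos 3, char 'd'): match length 0
  offset=6 (pos 2, char 'f'): match length 2
  offset=7 (pos 1, char 'd'): match length 0
  offset=8 (pos 0, char 'd'): match length 0
Longest match has length 2, found at offsets 2, 4, 6; take the smallest, offset 2.
next_char = character at position 8 + 2 = 10 -> 'c'

Best match: offset=2, length=2 (matching 'fd' starting at position 6)
LZ77 triple: (2, 2, 'c')


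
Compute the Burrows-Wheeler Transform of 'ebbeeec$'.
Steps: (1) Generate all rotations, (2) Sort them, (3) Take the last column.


Rotations (sorted):
  0: $ebbeeec -> last char: c
  1: bbeeec$e -> last char: e
  2: beeec$eb -> last char: b
  3: c$ebbeee -> last char: e
  4: ebbeeec$ -> last char: $
  5: ec$ebbee -> last char: e
  6: eec$ebbe -> last char: e
  7: eeec$ebb -> last char: b


BWT = cebe$eeb


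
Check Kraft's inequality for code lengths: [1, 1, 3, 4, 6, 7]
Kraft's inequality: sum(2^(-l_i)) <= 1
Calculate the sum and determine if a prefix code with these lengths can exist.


Sum = 2^(-1) + 2^(-1) + 2^(-3) + 2^(-4) + 2^(-6) + 2^(-7)
    = 0.5 + 0.5 + 0.125 + 0.0625 + 0.015625 + 0.0078125
    = 155/128 = 1.2109375
Since 1.2109375 > 1, Kraft's inequality is NOT satisfied.
A prefix code with these lengths CANNOT exist.

Kraft sum = 1.2109375. Not satisfied.


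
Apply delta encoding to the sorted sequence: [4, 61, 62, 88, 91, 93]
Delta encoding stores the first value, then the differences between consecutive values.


First value: 4
Deltas:
  61 - 4 = 57
  62 - 61 = 1
  88 - 62 = 26
  91 - 88 = 3
  93 - 91 = 2


Delta encoded: [4, 57, 1, 26, 3, 2]


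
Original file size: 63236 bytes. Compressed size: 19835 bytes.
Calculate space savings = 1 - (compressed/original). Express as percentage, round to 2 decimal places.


ratio = compressed/original = 19835/63236 = 0.313666
savings = 1 - ratio = 1 - 0.313666 = 0.686334
as a percentage: 0.686334 * 100 = 68.63%

Space savings = 1 - 19835/63236 = 68.63%


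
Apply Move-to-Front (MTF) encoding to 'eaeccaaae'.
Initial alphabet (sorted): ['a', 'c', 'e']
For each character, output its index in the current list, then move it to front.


MTF encoding:
'e': index 2 in ['a', 'c', 'e'] -> ['e', 'a', 'c']
'a': index 1 in ['e', 'a', 'c'] -> ['a', 'e', 'c']
'e': index 1 in ['a', 'e', 'c'] -> ['e', 'a', 'c']
'c': index 2 in ['e', 'a', 'c'] -> ['c', 'e', 'a']
'c': index 0 in ['c', 'e', 'a'] -> ['c', 'e', 'a']
'a': index 2 in ['c', 'e', 'a'] -> ['a', 'c', 'e']
'a': index 0 in ['a', 'c', 'e'] -> ['a', 'c', 'e']
'a': index 0 in ['a', 'c', 'e'] -> ['a', 'c', 'e']
'e': index 2 in ['a', 'c', 'e'] -> ['e', 'a', 'c']


Output: [2, 1, 1, 2, 0, 2, 0, 0, 2]


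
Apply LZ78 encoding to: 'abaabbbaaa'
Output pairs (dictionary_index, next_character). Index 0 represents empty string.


LZ78 encoding steps:
Dictionary: {0: ''}
Step 1: w='' (idx 0), next='a' -> output (0, 'a'), add 'a' as idx 1
Step 2: w='' (idx 0), next='b' -> output (0, 'b'), add 'b' as idx 2
Step 3: w='a' (idx 1), next='a' -> output (1, 'a'), add 'aa' as idx 3
Step 4: w='b' (idx 2), next='b' -> output (2, 'b'), add 'bb' as idx 4
Step 5: w='b' (idx 2), next='a' -> output (2, 'a'), add 'ba' as idx 5
Step 6: w='aa' (idx 3), end of input -> output (3, '')


Encoded: [(0, 'a'), (0, 'b'), (1, 'a'), (2, 'b'), (2, 'a'), (3, '')]


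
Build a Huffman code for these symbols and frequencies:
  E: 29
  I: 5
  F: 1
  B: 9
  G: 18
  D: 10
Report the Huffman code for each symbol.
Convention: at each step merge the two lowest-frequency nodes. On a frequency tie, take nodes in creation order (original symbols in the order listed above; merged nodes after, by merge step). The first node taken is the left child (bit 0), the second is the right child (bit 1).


Huffman tree construction:
Step 1: Merge F(1) + I(5) = 6
Step 2: Merge (F+I)(6) + B(9) = 15
Step 3: Merge D(10) + ((F+I)+B)(15) = 25
Step 4: Merge G(18) + (D+((F+I)+B))(25) = 43
Step 5: Merge E(29) + (G+(D+((F+I)+B)))(43) = 72
Read each symbol's code off the tree from the root (left child = 0, right child = 1).

Codes:
  E: 0 (length 1)
  I: 11101 (length 5)
  F: 11100 (length 5)
  B: 1111 (length 4)
  G: 10 (length 2)
  D: 110 (length 3)
Average code length: 161/72 = 2.2361 bits/symbol


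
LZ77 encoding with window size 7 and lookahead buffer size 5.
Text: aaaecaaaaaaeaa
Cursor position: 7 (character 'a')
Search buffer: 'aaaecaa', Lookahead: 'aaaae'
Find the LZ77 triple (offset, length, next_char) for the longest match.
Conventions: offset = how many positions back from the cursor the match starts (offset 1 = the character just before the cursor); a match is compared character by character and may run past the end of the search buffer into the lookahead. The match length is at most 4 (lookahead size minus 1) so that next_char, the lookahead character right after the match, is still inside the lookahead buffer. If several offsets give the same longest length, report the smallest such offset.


Try each offset into the search buffer:
  offset=1 (pos 6, char 'a'): match length 4
  offset=2 (pos 5, char 'a'): match length 4
  offset=3 (pos 4, char 'c'): match length 0
  offset=4 (pos 3, char 'e'): match length 0
  offset=5 (pos 2, char 'a'): match length 1
  offset=6 (pos 1, char 'a'): match length 2
  offset=7 (pos 0, char 'a'): match length 3
Longest match has length 4, found at offsets 1, 2; take the smallest, offset 1.
next_char = character at position 7 + 4 = 11 -> 'e'

Best match: offset=1, length=4 (matching 'aaaa' starting at position 6)
LZ77 triple: (1, 4, 'e')


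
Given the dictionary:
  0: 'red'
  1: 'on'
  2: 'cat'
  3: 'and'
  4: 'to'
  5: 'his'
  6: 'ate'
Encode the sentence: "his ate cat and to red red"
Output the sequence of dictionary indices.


Look up each word in the dictionary:
  'his' -> 5
  'ate' -> 6
  'cat' -> 2
  'and' -> 3
  'to' -> 4
  'red' -> 0
  'red' -> 0

Encoded: [5, 6, 2, 3, 4, 0, 0]


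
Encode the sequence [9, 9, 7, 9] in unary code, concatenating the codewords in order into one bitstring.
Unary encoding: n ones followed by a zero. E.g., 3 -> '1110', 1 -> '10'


Encode each number as n ones followed by a terminating 0:
  9 -> 1111111110 (10 bits)
  9 -> 1111111110 (10 bits)
  7 -> 11111110 (8 bits)
  9 -> 1111111110 (10 bits)
Total length = 10 + 10 + 8 + 10 = 38 bits.

Unary([9, 9, 7, 9]) = 11111111101111111110111111101111111110 (38 bits)


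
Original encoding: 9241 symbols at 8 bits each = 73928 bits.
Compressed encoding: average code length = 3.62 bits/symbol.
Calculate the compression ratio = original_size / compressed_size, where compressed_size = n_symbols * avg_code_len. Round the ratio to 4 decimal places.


original_size = n_symbols * orig_bits = 9241 * 8 = 73928 bits
compressed_size = n_symbols * avg_code_len = 9241 * 3.62 = 33452.42 bits
ratio = original_size / compressed_size = 73928 / 33452.42 = 2.2099

Compression ratio = 2.2099


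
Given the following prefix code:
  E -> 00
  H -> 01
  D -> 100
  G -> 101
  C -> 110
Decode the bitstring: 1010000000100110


Decoding step by step:
Bits 101 -> G
Bits 00 -> E
Bits 00 -> E
Bits 00 -> E
Bits 01 -> H
Bits 00 -> E
Bits 110 -> C


Decoded message: GEEEHEC


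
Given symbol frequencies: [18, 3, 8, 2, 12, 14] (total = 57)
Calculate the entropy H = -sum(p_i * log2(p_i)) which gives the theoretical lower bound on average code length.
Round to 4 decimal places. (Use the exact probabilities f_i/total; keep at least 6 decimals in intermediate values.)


Per-symbol terms -p_i * log2(p_i) with p_i = f_i/57:
  p = 18/57 = 0.315789: log2(p) = -1.662965, -p*log2(p) = 0.525147
  p = 3/57 = 0.052632: log2(p) = -4.247928, -p*log2(p) = 0.223575
  p = 8/57 = 0.140351: log2(p) = -2.832890, -p*log2(p) = 0.397599
  p = 2/57 = 0.035088: log2(p) = -4.832890, -p*log2(p) = 0.169575
  p = 12/57 = 0.210526: log2(p) = -2.247928, -p*log2(p) = 0.473248
  p = 14/57 = 0.245614: log2(p) = -2.025535, -p*log2(p) = 0.497500
H = 0.525147 + 0.223575 + 0.397599 + 0.169575 + 0.473248 + 0.497500 = 2.286644

H = 2.2866 bits/symbol


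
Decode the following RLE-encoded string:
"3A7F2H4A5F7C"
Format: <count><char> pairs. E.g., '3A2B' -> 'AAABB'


Expanding each <count><char> pair:
  3A -> 'AAA'
  7F -> 'FFFFFFF'
  2H -> 'HH'
  4A -> 'AAAA'
  5F -> 'FFFFF'
  7C -> 'CCCCCCC'

Decoded = AAAFFFFFFFHHAAAAFFFFFCCCCCCC


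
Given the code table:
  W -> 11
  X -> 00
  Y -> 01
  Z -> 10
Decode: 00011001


Decoding:
00 -> X
01 -> Y
10 -> Z
01 -> Y


Result: XYZY


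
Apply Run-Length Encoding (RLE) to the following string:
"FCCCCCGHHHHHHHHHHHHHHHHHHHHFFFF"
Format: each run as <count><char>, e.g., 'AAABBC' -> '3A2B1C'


Scanning runs left to right:
  i=0: run of 'F' x 1 -> '1F'
  i=1: run of 'C' x 5 -> '5C'
  i=6: run of 'G' x 1 -> '1G'
  i=7: run of 'H' x 20 -> '20H'
  i=27: run of 'F' x 4 -> '4F'

RLE = 1F5C1G20H4F


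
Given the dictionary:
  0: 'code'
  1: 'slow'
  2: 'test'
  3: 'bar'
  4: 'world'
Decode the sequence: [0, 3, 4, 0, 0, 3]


Look up each index in the dictionary:
  0 -> 'code'
  3 -> 'bar'
  4 -> 'world'
  0 -> 'code'
  0 -> 'code'
  3 -> 'bar'

Decoded: "code bar world code code bar"


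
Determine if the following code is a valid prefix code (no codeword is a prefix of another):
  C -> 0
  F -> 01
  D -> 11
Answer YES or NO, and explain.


Checking each pair (does one codeword prefix another?):
  C='0' vs F='01': prefix -- VIOLATION

NO -- this is NOT a valid prefix code. C (0) is a prefix of F (01).


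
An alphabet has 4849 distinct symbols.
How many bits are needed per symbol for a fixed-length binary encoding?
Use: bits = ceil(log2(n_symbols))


log2(4849) = 12.2435
Bracket: 2^12 = 4096 < 4849 <= 2^13 = 8192
So ceil(log2(4849)) = 13

bits = ceil(log2(4849)) = ceil(12.2435) = 13 bits


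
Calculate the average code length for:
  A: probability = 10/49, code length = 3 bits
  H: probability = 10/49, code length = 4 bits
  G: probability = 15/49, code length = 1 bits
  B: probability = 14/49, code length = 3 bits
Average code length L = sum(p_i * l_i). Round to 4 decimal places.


Weighted contributions p_i * l_i:
  A: (10/49) * 3 = 30/49
  H: (10/49) * 4 = 40/49
  G: (15/49) * 1 = 15/49
  B: (14/49) * 3 = 42/49
Sum = (30 + 40 + 15 + 42)/49 = 127/49

L = 127/49 = 2.5918 bits/symbol


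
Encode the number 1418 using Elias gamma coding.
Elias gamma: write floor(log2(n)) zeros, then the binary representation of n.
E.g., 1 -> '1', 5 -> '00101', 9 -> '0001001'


num_bits = floor(log2(1418)) + 1 = 11
leading_zeros = num_bits - 1 = 10
binary(1418) = 10110001010

Elias gamma(1418) = '0000000000' + '10110001010' = 000000000010110001010 (21 bits)


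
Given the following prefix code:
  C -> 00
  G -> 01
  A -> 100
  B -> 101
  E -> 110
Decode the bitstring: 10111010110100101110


Decoding step by step:
Bits 101 -> B
Bits 110 -> E
Bits 101 -> B
Bits 101 -> B
Bits 00 -> C
Bits 101 -> B
Bits 110 -> E


Decoded message: BEBBCBE


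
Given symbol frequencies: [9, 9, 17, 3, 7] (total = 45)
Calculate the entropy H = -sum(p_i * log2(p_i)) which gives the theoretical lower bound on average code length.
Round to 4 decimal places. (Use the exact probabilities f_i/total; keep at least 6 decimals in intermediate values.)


Per-symbol terms -p_i * log2(p_i) with p_i = f_i/45:
  p = 9/45 = 0.200000: log2(p) = -2.321928, -p*log2(p) = 0.464386
  p = 9/45 = 0.200000: log2(p) = -2.321928, -p*log2(p) = 0.464386
  p = 17/45 = 0.377778: log2(p) = -1.404390, -p*log2(p) = 0.530547
  p = 3/45 = 0.066667: log2(p) = -3.906891, -p*log2(p) = 0.260459
  p = 7/45 = 0.155556: log2(p) = -2.684498, -p*log2(p) = 0.417589
H = 0.464386 + 0.464386 + 0.530547 + 0.260459 + 0.417589 = 2.137367

H = 2.1374 bits/symbol


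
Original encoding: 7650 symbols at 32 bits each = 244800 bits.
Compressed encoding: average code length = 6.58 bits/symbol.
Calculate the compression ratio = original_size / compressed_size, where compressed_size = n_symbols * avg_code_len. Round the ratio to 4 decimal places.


original_size = n_symbols * orig_bits = 7650 * 32 = 244800 bits
compressed_size = n_symbols * avg_code_len = 7650 * 6.58 = 50337.0 bits
ratio = original_size / compressed_size = 244800 / 50337.0 = 4.8632

Compression ratio = 4.8632


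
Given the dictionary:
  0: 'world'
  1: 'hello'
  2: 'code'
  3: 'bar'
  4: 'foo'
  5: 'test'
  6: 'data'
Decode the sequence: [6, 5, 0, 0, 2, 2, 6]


Look up each index in the dictionary:
  6 -> 'data'
  5 -> 'test'
  0 -> 'world'
  0 -> 'world'
  2 -> 'code'
  2 -> 'code'
  6 -> 'data'

Decoded: "data test world world code code data"


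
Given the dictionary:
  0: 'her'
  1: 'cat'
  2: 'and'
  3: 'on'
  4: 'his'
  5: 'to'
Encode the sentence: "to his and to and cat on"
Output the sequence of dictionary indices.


Look up each word in the dictionary:
  'to' -> 5
  'his' -> 4
  'and' -> 2
  'to' -> 5
  'and' -> 2
  'cat' -> 1
  'on' -> 3

Encoded: [5, 4, 2, 5, 2, 1, 3]


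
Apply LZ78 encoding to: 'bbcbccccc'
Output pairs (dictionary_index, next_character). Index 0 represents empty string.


LZ78 encoding steps:
Dictionary: {0: ''}
Step 1: w='' (idx 0), next='b' -> output (0, 'b'), add 'b' as idx 1
Step 2: w='b' (idx 1), next='c' -> output (1, 'c'), add 'bc' as idx 2
Step 3: w='bc' (idx 2), next='c' -> output (2, 'c'), add 'bcc' as idx 3
Step 4: w='' (idx 0), next='c' -> output (0, 'c'), add 'c' as idx 4
Step 5: w='c' (idx 4), next='c' -> output (4, 'c'), add 'cc' as idx 5


Encoded: [(0, 'b'), (1, 'c'), (2, 'c'), (0, 'c'), (4, 'c')]


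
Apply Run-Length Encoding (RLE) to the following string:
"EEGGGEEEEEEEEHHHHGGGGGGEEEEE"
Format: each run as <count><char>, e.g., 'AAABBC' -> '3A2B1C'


Scanning runs left to right:
  i=0: run of 'E' x 2 -> '2E'
  i=2: run of 'G' x 3 -> '3G'
  i=5: run of 'E' x 8 -> '8E'
  i=13: run of 'H' x 4 -> '4H'
  i=17: run of 'G' x 6 -> '6G'
  i=23: run of 'E' x 5 -> '5E'

RLE = 2E3G8E4H6G5E


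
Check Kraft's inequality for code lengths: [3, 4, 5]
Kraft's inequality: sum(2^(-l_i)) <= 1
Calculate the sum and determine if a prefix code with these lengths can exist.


Sum = 2^(-3) + 2^(-4) + 2^(-5)
    = 0.125 + 0.0625 + 0.03125
    = 7/32 = 0.21875
Since 0.21875 <= 1, Kraft's inequality IS satisfied.
A prefix code with these lengths CAN exist.

Kraft sum = 0.21875. Satisfied.


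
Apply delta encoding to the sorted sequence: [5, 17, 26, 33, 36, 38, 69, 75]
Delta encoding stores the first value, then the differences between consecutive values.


First value: 5
Deltas:
  17 - 5 = 12
  26 - 17 = 9
  33 - 26 = 7
  36 - 33 = 3
  38 - 36 = 2
  69 - 38 = 31
  75 - 69 = 6


Delta encoded: [5, 12, 9, 7, 3, 2, 31, 6]


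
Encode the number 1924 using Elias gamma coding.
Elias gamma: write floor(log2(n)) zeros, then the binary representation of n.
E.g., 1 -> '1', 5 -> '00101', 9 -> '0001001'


num_bits = floor(log2(1924)) + 1 = 11
leading_zeros = num_bits - 1 = 10
binary(1924) = 11110000100

Elias gamma(1924) = '0000000000' + '11110000100' = 000000000011110000100 (21 bits)


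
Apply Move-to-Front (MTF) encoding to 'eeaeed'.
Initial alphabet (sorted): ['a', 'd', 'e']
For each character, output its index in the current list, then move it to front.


MTF encoding:
'e': index 2 in ['a', 'd', 'e'] -> ['e', 'a', 'd']
'e': index 0 in ['e', 'a', 'd'] -> ['e', 'a', 'd']
'a': index 1 in ['e', 'a', 'd'] -> ['a', 'e', 'd']
'e': index 1 in ['a', 'e', 'd'] -> ['e', 'a', 'd']
'e': index 0 in ['e', 'a', 'd'] -> ['e', 'a', 'd']
'd': index 2 in ['e', 'a', 'd'] -> ['d', 'e', 'a']


Output: [2, 0, 1, 1, 0, 2]


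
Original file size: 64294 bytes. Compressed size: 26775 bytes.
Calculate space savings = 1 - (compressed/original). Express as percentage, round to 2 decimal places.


ratio = compressed/original = 26775/64294 = 0.416446
savings = 1 - ratio = 1 - 0.416446 = 0.583554
as a percentage: 0.583554 * 100 = 58.36%

Space savings = 1 - 26775/64294 = 58.36%


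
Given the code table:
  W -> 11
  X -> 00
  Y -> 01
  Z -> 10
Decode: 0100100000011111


Decoding:
01 -> Y
00 -> X
10 -> Z
00 -> X
00 -> X
01 -> Y
11 -> W
11 -> W


Result: YXZXXYWW


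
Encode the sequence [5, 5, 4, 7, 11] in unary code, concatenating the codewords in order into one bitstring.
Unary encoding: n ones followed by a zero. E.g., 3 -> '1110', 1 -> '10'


Encode each number as n ones followed by a terminating 0:
  5 -> 111110 (6 bits)
  5 -> 111110 (6 bits)
  4 -> 11110 (5 bits)
  7 -> 11111110 (8 bits)
  11 -> 111111111110 (12 bits)
Total length = 6 + 6 + 5 + 8 + 12 = 37 bits.

Unary([5, 5, 4, 7, 11]) = 1111101111101111011111110111111111110 (37 bits)


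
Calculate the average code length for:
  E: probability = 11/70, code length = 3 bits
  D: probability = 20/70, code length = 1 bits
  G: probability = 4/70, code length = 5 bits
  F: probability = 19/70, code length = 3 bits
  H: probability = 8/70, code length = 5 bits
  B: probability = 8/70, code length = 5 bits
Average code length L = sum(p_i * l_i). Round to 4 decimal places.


Weighted contributions p_i * l_i:
  E: (11/70) * 3 = 33/70
  D: (20/70) * 1 = 20/70
  G: (4/70) * 5 = 20/70
  F: (19/70) * 3 = 57/70
  H: (8/70) * 5 = 40/70
  B: (8/70) * 5 = 40/70
Sum = (33 + 20 + 20 + 57 + 40 + 40)/70 = 210/70

L = 210/70 = 3.0000 bits/symbol


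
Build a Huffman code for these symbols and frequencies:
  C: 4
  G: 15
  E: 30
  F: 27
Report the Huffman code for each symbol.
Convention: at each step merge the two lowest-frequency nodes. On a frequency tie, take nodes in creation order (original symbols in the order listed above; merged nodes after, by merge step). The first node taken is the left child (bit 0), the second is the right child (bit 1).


Huffman tree construction:
Step 1: Merge C(4) + G(15) = 19
Step 2: Merge (C+G)(19) + F(27) = 46
Step 3: Merge E(30) + ((C+G)+F)(46) = 76
Read each symbol's code off the tree from the root (left child = 0, right child = 1).

Codes:
  C: 100 (length 3)
  G: 101 (length 3)
  E: 0 (length 1)
  F: 11 (length 2)
Average code length: 141/76 = 1.8553 bits/symbol


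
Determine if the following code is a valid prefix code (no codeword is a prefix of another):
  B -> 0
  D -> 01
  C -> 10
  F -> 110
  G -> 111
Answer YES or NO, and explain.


Checking each pair (does one codeword prefix another?):
  B='0' vs D='01': prefix -- VIOLATION

NO -- this is NOT a valid prefix code. B (0) is a prefix of D (01).


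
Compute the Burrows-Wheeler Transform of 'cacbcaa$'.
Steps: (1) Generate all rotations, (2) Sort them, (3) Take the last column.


Rotations (sorted):
  0: $cacbcaa -> last char: a
  1: a$cacbca -> last char: a
  2: aa$cacbc -> last char: c
  3: acbcaa$c -> last char: c
  4: bcaa$cac -> last char: c
  5: caa$cacb -> last char: b
  6: cacbcaa$ -> last char: $
  7: cbcaa$ca -> last char: a


BWT = aacccb$a


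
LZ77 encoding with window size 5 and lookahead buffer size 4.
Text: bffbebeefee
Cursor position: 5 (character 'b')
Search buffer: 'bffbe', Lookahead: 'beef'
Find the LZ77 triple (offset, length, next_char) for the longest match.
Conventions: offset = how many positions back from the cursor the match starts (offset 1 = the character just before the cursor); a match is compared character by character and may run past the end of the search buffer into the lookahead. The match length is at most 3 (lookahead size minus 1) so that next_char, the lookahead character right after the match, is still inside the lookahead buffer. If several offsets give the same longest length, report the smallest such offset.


Try each offset into the search buffer:
  offset=1 (pos 4, char 'e'): match length 0
  offset=2 (pos 3, char 'b'): match length 2
  offset=3 (pos 2, char 'f'): match length 0
  offset=4 (pos 1, char 'f'): match length 0
  offset=5 (pos 0, char 'b'): match length 1
Longest match has length 2 at offset 2.
next_char = character at position 5 + 2 = 7 -> 'e'

Best match: offset=2, length=2 (matching 'be' starting at position 3)
LZ77 triple: (2, 2, 'e')


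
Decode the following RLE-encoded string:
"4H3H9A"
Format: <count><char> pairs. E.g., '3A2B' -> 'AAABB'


Expanding each <count><char> pair:
  4H -> 'HHHH'
  3H -> 'HHH'
  9A -> 'AAAAAAAAA'

Decoded = HHHHHHHAAAAAAAAA


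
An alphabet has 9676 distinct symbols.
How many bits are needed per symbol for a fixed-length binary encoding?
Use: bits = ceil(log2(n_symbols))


log2(9676) = 13.2402
Bracket: 2^13 = 8192 < 9676 <= 2^14 = 16384
So ceil(log2(9676)) = 14

bits = ceil(log2(9676)) = ceil(13.2402) = 14 bits


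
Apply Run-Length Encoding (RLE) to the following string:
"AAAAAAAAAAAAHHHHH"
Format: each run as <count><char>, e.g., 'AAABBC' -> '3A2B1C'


Scanning runs left to right:
  i=0: run of 'A' x 12 -> '12A'
  i=12: run of 'H' x 5 -> '5H'

RLE = 12A5H


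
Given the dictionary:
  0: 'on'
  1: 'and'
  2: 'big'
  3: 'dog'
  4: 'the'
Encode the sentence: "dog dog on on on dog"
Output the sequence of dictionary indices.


Look up each word in the dictionary:
  'dog' -> 3
  'dog' -> 3
  'on' -> 0
  'on' -> 0
  'on' -> 0
  'dog' -> 3

Encoded: [3, 3, 0, 0, 0, 3]


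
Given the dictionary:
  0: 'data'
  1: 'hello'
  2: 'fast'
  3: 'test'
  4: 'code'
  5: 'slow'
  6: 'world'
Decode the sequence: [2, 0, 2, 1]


Look up each index in the dictionary:
  2 -> 'fast'
  0 -> 'data'
  2 -> 'fast'
  1 -> 'hello'

Decoded: "fast data fast hello"


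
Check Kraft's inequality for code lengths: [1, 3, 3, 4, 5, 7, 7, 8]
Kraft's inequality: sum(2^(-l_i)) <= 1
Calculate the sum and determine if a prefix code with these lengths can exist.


Sum = 2^(-1) + 2^(-3) + 2^(-3) + 2^(-4) + 2^(-5) + 2^(-7) + 2^(-7) + 2^(-8)
    = 0.5 + 0.125 + 0.125 + 0.0625 + 0.03125 + 0.0078125 + 0.0078125 + 0.00390625
    = 221/256 = 0.86328125
Since 0.86328125 <= 1, Kraft's inequality IS satisfied.
A prefix code with these lengths CAN exist.

Kraft sum = 0.86328125. Satisfied.


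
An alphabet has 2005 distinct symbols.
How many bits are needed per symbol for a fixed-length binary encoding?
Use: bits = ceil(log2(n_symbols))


log2(2005) = 10.9694
Bracket: 2^10 = 1024 < 2005 <= 2^11 = 2048
So ceil(log2(2005)) = 11

bits = ceil(log2(2005)) = ceil(10.9694) = 11 bits


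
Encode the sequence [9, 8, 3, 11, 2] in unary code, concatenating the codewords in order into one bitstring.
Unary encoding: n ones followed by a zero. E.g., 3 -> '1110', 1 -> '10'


Encode each number as n ones followed by a terminating 0:
  9 -> 1111111110 (10 bits)
  8 -> 111111110 (9 bits)
  3 -> 1110 (4 bits)
  11 -> 111111111110 (12 bits)
  2 -> 110 (3 bits)
Total length = 10 + 9 + 4 + 12 + 3 = 38 bits.

Unary([9, 8, 3, 11, 2]) = 11111111101111111101110111111111110110 (38 bits)


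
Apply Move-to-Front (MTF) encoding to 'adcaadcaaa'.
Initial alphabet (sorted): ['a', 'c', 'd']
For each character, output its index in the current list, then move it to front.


MTF encoding:
'a': index 0 in ['a', 'c', 'd'] -> ['a', 'c', 'd']
'd': index 2 in ['a', 'c', 'd'] -> ['d', 'a', 'c']
'c': index 2 in ['d', 'a', 'c'] -> ['c', 'd', 'a']
'a': index 2 in ['c', 'd', 'a'] -> ['a', 'c', 'd']
'a': index 0 in ['a', 'c', 'd'] -> ['a', 'c', 'd']
'd': index 2 in ['a', 'c', 'd'] -> ['d', 'a', 'c']
'c': index 2 in ['d', 'a', 'c'] -> ['c', 'd', 'a']
'a': index 2 in ['c', 'd', 'a'] -> ['a', 'c', 'd']
'a': index 0 in ['a', 'c', 'd'] -> ['a', 'c', 'd']
'a': index 0 in ['a', 'c', 'd'] -> ['a', 'c', 'd']


Output: [0, 2, 2, 2, 0, 2, 2, 2, 0, 0]


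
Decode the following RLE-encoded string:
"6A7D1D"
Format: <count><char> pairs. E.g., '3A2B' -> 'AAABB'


Expanding each <count><char> pair:
  6A -> 'AAAAAA'
  7D -> 'DDDDDDD'
  1D -> 'D'

Decoded = AAAAAADDDDDDDD


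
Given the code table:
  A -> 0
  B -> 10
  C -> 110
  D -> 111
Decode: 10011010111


Decoding:
10 -> B
0 -> A
110 -> C
10 -> B
111 -> D


Result: BACBD


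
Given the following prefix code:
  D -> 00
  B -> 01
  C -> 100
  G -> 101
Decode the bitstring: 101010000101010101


Decoding step by step:
Bits 101 -> G
Bits 01 -> B
Bits 00 -> D
Bits 00 -> D
Bits 101 -> G
Bits 01 -> B
Bits 01 -> B
Bits 01 -> B


Decoded message: GBDDGBBB


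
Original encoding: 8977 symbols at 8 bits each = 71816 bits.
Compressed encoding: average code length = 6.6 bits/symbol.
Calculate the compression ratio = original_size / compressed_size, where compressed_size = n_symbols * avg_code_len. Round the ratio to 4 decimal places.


original_size = n_symbols * orig_bits = 8977 * 8 = 71816 bits
compressed_size = n_symbols * avg_code_len = 8977 * 6.6 = 59248.2 bits
ratio = original_size / compressed_size = 71816 / 59248.2 = 1.2121

Compression ratio = 1.2121


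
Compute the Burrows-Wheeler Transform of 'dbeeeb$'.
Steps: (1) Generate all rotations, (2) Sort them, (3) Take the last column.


Rotations (sorted):
  0: $dbeeeb -> last char: b
  1: b$dbeee -> last char: e
  2: beeeb$d -> last char: d
  3: dbeeeb$ -> last char: $
  4: eb$dbee -> last char: e
  5: eeb$dbe -> last char: e
  6: eeeb$db -> last char: b


BWT = bed$eeb


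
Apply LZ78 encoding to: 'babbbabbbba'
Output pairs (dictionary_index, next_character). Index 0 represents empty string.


LZ78 encoding steps:
Dictionary: {0: ''}
Step 1: w='' (idx 0), next='b' -> output (0, 'b'), add 'b' as idx 1
Step 2: w='' (idx 0), next='a' -> output (0, 'a'), add 'a' as idx 2
Step 3: w='b' (idx 1), next='b' -> output (1, 'b'), add 'bb' as idx 3
Step 4: w='b' (idx 1), next='a' -> output (1, 'a'), add 'ba' as idx 4
Step 5: w='bb' (idx 3), next='b' -> output (3, 'b'), add 'bbb' as idx 5
Step 6: w='ba' (idx 4), end of input -> output (4, '')


Encoded: [(0, 'b'), (0, 'a'), (1, 'b'), (1, 'a'), (3, 'b'), (4, '')]


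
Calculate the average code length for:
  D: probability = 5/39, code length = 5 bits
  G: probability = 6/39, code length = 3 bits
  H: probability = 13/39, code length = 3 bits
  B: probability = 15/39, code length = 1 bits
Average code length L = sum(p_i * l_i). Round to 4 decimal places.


Weighted contributions p_i * l_i:
  D: (5/39) * 5 = 25/39
  G: (6/39) * 3 = 18/39
  H: (13/39) * 3 = 39/39
  B: (15/39) * 1 = 15/39
Sum = (25 + 18 + 39 + 15)/39 = 97/39

L = 97/39 = 2.4872 bits/symbol


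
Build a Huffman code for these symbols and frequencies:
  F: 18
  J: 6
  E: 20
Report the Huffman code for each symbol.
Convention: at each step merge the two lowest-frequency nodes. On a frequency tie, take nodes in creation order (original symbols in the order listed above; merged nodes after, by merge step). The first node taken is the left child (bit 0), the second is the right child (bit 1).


Huffman tree construction:
Step 1: Merge J(6) + F(18) = 24
Step 2: Merge E(20) + (J+F)(24) = 44
Read each symbol's code off the tree from the root (left child = 0, right child = 1).

Codes:
  F: 11 (length 2)
  J: 10 (length 2)
  E: 0 (length 1)
Average code length: 68/44 = 1.5455 bits/symbol


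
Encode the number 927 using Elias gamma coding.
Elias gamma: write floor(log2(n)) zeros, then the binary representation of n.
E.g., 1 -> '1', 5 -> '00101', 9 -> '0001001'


num_bits = floor(log2(927)) + 1 = 10
leading_zeros = num_bits - 1 = 9
binary(927) = 1110011111

Elias gamma(927) = '000000000' + '1110011111' = 0000000001110011111 (19 bits)


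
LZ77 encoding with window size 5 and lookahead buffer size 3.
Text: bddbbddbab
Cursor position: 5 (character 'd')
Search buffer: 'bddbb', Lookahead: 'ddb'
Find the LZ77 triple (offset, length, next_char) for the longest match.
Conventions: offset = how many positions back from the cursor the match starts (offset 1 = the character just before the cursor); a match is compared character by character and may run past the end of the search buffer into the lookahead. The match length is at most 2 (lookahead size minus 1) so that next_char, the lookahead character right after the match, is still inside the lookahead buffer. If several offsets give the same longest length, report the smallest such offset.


Try each offset into the search buffer:
  offset=1 (pos 4, char 'b'): match length 0
  offset=2 (pos 3, char 'b'): match length 0
  offset=3 (pos 2, char 'd'): match length 1
  offset=4 (pos 1, char 'd'): match length 2
  offset=5 (pos 0, char 'b'): match length 0
Longest match has length 2 at offset 4.
next_char = character at position 5 + 2 = 7 -> 'b'

Best match: offset=4, length=2 (matching 'dd' starting at position 1)
LZ77 triple: (4, 2, 'b')


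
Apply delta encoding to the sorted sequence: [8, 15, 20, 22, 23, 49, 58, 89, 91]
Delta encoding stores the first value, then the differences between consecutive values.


First value: 8
Deltas:
  15 - 8 = 7
  20 - 15 = 5
  22 - 20 = 2
  23 - 22 = 1
  49 - 23 = 26
  58 - 49 = 9
  89 - 58 = 31
  91 - 89 = 2


Delta encoded: [8, 7, 5, 2, 1, 26, 9, 31, 2]


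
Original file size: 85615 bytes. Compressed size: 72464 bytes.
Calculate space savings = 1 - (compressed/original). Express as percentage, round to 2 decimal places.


ratio = compressed/original = 72464/85615 = 0.846394
savings = 1 - ratio = 1 - 0.846394 = 0.153606
as a percentage: 0.153606 * 100 = 15.36%

Space savings = 1 - 72464/85615 = 15.36%


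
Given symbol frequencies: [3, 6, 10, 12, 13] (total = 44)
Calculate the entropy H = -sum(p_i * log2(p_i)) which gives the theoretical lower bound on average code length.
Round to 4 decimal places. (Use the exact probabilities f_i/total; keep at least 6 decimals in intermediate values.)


Per-symbol terms -p_i * log2(p_i) with p_i = f_i/44:
  p = 3/44 = 0.068182: log2(p) = -3.874469, -p*log2(p) = 0.264168
  p = 6/44 = 0.136364: log2(p) = -2.874469, -p*log2(p) = 0.391973
  p = 10/44 = 0.227273: log2(p) = -2.137504, -p*log2(p) = 0.485796
  p = 12/44 = 0.272727: log2(p) = -1.874469, -p*log2(p) = 0.511219
  p = 13/44 = 0.295455: log2(p) = -1.758992, -p*log2(p) = 0.519702
H = 0.264168 + 0.391973 + 0.485796 + 0.511219 + 0.519702 = 2.172858

H = 2.1729 bits/symbol


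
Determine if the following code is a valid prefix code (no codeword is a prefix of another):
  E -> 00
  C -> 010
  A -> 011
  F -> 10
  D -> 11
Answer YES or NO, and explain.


Checking each pair (does one codeword prefix another?):
  E='00' vs C='010': no prefix
  E='00' vs A='011': no prefix
  E='00' vs F='10': no prefix
  E='00' vs D='11': no prefix
  C='010' vs E='00': no prefix
  C='010' vs A='011': no prefix
  C='010' vs F='10': no prefix
  C='010' vs D='11': no prefix
  A='011' vs E='00': no prefix
  A='011' vs C='010': no prefix
  A='011' vs F='10': no prefix
  A='011' vs D='11': no prefix
  F='10' vs E='00': no prefix
  F='10' vs C='010': no prefix
  F='10' vs A='011': no prefix
  F='10' vs D='11': no prefix
  D='11' vs E='00': no prefix
  D='11' vs C='010': no prefix
  D='11' vs A='011': no prefix
  D='11' vs F='10': no prefix
No violation found over all pairs.

YES -- this is a valid prefix code. No codeword is a prefix of any other codeword.


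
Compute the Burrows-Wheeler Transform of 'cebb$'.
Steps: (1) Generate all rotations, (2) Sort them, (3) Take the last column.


Rotations (sorted):
  0: $cebb -> last char: b
  1: b$ceb -> last char: b
  2: bb$ce -> last char: e
  3: cebb$ -> last char: $
  4: ebb$c -> last char: c


BWT = bbe$c
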